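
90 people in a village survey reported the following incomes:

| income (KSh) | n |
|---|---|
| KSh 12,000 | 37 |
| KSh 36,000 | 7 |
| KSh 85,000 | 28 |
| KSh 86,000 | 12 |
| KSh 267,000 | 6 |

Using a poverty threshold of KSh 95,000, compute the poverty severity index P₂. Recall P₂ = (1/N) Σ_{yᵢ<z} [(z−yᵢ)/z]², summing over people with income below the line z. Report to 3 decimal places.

Poor units: 37×KSh 12,000, 7×KSh 36,000, 28×KSh 85,000, 12×KSh 86,000 (q = 84 of N = 90).
Shortfall ratios: (95000−12000)/95000 = 0.8737 (×37); (95000−36000)/95000 = 0.6211 (×7); (95000−85000)/95000 = 0.1053 (×28); (95000−86000)/95000 = 0.0947 (×12).
Squared: 0.7633 (×37); 0.3857 (×7); 0.0111 (×28); 0.0090 (×12).
Sum = 31.360886; P₂ = 31.360886 / 90 = 0.348.

0.348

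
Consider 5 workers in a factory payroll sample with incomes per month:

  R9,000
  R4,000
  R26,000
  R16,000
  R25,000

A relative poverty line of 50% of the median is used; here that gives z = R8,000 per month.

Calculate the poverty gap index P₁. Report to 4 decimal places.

Below z: R4,000 (q = 1 of N = 5).
Normalized shortfalls: (8000−4000)/8000 = 0.5000.
Σ = 0.500000. Dividing by the full population N = 5 gives P₁ = 0.1000.

0.1000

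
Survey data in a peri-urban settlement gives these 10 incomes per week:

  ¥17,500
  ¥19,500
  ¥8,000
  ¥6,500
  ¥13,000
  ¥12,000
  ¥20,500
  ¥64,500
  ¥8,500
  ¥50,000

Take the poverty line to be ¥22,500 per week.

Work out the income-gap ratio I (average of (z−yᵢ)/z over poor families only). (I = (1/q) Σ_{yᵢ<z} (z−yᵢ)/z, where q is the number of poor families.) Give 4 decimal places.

0.4139

Poor units: ¥6,500, ¥8,000, ¥8,500, ¥12,000, ¥13,000, ¥17,500, ¥19,500, ¥20,500 (q = 8 of N = 10).
Relative gaps: 0.7111, 0.6444, 0.6222, 0.4667, 0.4222, 0.2222, 0.1333, 0.0889; sum = 3.311111.
The income-gap ratio divides by q (the poor only): 3.311111 / 8 = 0.4139.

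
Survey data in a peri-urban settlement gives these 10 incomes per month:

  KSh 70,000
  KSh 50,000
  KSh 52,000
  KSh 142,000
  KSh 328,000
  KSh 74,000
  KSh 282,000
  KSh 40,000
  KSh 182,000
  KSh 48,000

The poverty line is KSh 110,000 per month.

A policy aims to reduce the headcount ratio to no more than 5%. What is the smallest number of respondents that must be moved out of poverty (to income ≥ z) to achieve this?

6

Currently q = 6 of N = 10 are below the line (H = 0.600).
A headcount ratio of at most 5% allows at most ⌊0.05 × 10⌋ = 0 poor respondents.
So at least 6 − 0 = 6 must be lifted.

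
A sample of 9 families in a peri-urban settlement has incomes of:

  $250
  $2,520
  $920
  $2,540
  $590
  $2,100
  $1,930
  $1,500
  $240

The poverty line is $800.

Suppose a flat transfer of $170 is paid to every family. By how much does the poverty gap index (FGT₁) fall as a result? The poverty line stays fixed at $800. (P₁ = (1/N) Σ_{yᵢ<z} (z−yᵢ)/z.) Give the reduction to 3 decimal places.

0.071

Before: below the line — $240, $250, $590; poverty gap index (FGT₁) = 0.18333.
After the $170 transfer: below the line — $410, $420, $760; poverty gap index (FGT₁) = 0.11250.
Reduction = 0.18333 − 0.11250 = 0.071.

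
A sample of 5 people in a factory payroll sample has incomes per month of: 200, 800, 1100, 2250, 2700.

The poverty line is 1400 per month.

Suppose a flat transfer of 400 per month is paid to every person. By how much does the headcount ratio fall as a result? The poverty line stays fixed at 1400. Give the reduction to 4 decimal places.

Before: below the line — 200, 800, 1100; headcount ratio = 0.600000.
After the 400 transfer: below the line — 600, 1200; headcount ratio = 0.400000.
Reduction = 0.600000 − 0.400000 = 0.2000.

0.2000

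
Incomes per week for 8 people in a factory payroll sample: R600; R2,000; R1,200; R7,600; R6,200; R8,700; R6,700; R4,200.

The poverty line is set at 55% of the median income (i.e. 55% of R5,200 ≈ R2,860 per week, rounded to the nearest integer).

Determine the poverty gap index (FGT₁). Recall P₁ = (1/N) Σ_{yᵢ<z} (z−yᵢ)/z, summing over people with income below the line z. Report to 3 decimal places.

0.209

Below the line: R600, R1,200, R2,000 (q = 3 of N = 8).
Shortfall ratios: (2860−600)/2860 = 0.7902; (2860−1200)/2860 = 0.5804; (2860−2000)/2860 = 0.3007.
Σ = 1.671329. Dividing by the full population N = 8 gives P₁ = 0.209.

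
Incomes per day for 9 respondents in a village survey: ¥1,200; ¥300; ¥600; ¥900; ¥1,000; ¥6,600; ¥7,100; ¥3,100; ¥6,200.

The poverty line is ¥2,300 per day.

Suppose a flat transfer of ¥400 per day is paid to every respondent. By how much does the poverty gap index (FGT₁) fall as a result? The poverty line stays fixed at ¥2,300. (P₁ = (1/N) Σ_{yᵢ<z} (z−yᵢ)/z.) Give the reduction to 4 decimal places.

Before: below the line — ¥300, ¥600, ¥900, ¥1,000, ¥1,200; poverty gap index (FGT₁) = 0.362319.
After the ¥400 transfer: below the line — ¥700, ¥1,000, ¥1,300, ¥1,400, ¥1,600; poverty gap index (FGT₁) = 0.265700.
Reduction = 0.362319 − 0.265700 = 0.0966.

0.0966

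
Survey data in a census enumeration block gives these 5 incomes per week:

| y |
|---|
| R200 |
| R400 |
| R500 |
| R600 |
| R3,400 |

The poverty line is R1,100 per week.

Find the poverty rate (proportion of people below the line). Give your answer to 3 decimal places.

0.800

4 of the 5 people have income below R1,100.
H = 4/5 = 0.800.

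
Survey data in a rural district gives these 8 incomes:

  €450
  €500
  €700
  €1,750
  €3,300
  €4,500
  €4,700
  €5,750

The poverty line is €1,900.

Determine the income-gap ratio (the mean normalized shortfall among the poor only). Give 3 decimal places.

Below the line: €450, €500, €700, €1,750 (q = 4 of N = 8).
Shortfall ratios (z−y)/z: 0.7632, 0.7368, 0.6316, 0.0789; sum = 2.210526.
I averages over the q = 4 poor units only: 2.210526 / 4 = 0.553.

0.553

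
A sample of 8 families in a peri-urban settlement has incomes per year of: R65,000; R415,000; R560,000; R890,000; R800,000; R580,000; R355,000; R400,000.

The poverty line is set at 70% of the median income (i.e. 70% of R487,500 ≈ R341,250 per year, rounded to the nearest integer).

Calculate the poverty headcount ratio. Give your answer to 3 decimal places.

1 of the 8 families have income below R341,250.
H = 1/8 = 0.125.

0.125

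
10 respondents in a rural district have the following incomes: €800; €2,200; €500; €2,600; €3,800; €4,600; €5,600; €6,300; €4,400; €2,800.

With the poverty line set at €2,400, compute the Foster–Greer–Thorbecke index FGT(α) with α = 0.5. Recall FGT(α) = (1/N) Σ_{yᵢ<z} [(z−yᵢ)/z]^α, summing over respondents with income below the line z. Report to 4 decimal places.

0.1995

Below the line: €500, €800, €2,200 (q = 3 of N = 10).
Gap ratios (z−y)/z: (2400−500)/2400 = 0.7917; (2400−800)/2400 = 0.6667; (2400−2200)/2400 = 0.0833.
Raised to α = 0.5: 0.88976; 0.81650; 0.28868.
Sum = 1.994928; FGT(0.5) = 1.994928 / 10 = 0.1995.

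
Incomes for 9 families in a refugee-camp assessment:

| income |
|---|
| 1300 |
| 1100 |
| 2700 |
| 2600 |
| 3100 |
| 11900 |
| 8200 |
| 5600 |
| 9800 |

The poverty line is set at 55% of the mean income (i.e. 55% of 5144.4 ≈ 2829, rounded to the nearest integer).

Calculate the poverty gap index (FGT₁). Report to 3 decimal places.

Poor units: 1100, 1300, 2600, 2700 (q = 4 of N = 9).
Relative gaps: (2829−1100)/2829 = 0.6112; (2829−1300)/2829 = 0.5405; (2829−2600)/2829 = 0.0809; (2829−2700)/2829 = 0.0456.
Sum of shortfalls = 1.278190; P₁ averages over all N: 1.278190 / 9 = 0.142.

0.142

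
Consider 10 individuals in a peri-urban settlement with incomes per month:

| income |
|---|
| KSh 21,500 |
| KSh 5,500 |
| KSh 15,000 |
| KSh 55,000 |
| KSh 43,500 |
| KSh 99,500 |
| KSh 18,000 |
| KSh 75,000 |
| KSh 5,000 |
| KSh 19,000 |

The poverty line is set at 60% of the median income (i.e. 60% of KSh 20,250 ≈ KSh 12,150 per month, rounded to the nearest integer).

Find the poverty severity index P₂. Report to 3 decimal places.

0.065

Poor units: KSh 5,000, KSh 5,500 (q = 2 of N = 10).
Shortfall ratios: (12150−5000)/12150 = 0.5885; (12150−5500)/12150 = 0.5473.
Squared: 0.3463; 0.2996.
Sum = 0.645870; P₂ = 0.645870 / 10 = 0.065.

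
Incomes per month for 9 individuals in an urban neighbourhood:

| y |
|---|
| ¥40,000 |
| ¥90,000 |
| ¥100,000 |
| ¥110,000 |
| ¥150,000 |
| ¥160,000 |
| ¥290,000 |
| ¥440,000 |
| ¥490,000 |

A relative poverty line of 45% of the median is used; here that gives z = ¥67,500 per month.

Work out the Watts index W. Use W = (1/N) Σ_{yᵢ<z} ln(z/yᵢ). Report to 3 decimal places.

0.058

Below z: ¥40,000 (q = 1 of N = 9).
Log gaps: ln(67500/40000) = 0.5232.
W = 0.523248 / 9 = 0.058.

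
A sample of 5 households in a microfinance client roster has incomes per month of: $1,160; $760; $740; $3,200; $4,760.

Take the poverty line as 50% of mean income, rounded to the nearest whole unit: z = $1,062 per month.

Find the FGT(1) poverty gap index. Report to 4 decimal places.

Below the line: $740, $760 (q = 2 of N = 5).
Relative gaps: (1062−740)/1062 = 0.3032; (1062−760)/1062 = 0.2844.
Σ = 0.587571. Dividing by the full population N = 5 gives P₁ = 0.1175.

0.1175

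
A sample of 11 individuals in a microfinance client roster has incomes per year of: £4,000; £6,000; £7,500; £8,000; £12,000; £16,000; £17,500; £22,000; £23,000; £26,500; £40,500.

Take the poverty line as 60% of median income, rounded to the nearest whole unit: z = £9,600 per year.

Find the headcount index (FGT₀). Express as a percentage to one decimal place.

4 of the 11 individuals have income below £9,600.
H = 4/11 = 36.4%.

36.4%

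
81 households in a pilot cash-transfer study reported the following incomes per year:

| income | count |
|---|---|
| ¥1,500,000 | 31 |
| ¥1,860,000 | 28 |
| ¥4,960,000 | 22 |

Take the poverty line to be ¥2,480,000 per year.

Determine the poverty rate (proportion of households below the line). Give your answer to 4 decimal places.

59 of the 81 households have income below ¥2,480,000.
H = 59/81 = 0.7284.

0.7284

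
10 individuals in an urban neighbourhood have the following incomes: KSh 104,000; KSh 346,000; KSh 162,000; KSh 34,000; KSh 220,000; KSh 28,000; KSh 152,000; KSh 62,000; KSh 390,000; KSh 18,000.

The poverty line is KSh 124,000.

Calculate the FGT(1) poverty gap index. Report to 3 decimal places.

0.302

Incomes under z: KSh 18,000, KSh 28,000, KSh 34,000, KSh 62,000, KSh 104,000 (q = 5 of N = 10).
Shortfall ratios: (124000−18000)/124000 = 0.8548; (124000−28000)/124000 = 0.7742; (124000−34000)/124000 = 0.7258; (124000−62000)/124000 = 0.5000; (124000−104000)/124000 = 0.1613.
Sum of shortfalls = 3.016129; P₁ averages over all N: 3.016129 / 10 = 0.302.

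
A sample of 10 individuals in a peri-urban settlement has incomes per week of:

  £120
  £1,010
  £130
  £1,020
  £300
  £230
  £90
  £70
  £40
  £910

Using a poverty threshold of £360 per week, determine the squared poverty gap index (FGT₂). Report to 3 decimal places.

0.301

Below the line: £40, £70, £90, £120, £130, £230, £300 (q = 7 of N = 10).
Relative gaps: (360−40)/360 = 0.8889; (360−70)/360 = 0.8056; (360−90)/360 = 0.7500; (360−120)/360 = 0.6667; (360−130)/360 = 0.6389; (360−230)/360 = 0.3611; (360−300)/360 = 0.1667.
Squared: 0.7901; 0.6489; 0.5625; 0.4444; 0.4082; 0.1304; 0.0278.
Sum = 3.012346; P₂ = 3.012346 / 10 = 0.301.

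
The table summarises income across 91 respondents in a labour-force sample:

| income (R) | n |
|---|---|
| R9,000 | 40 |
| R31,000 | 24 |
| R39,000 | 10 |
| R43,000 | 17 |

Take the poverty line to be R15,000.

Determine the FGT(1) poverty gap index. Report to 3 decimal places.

0.176

Poor units: 40×R9,000 (q = 40 of N = 91).
Normalized shortfalls: (15000−9000)/15000 = 0.4000 (×40).
Σ = 16.000000. Dividing by the full population N = 91 gives P₁ = 0.176.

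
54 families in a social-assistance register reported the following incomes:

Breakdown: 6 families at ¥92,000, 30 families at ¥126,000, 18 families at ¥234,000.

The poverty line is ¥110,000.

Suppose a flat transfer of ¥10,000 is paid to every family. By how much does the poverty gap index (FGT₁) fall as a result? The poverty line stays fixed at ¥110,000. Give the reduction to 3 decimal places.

0.010

Before: below the line — 6×¥92,000; poverty gap index (FGT₁) = 0.01818.
After the ¥10,000 transfer: below the line — 6×¥102,000; poverty gap index (FGT₁) = 0.00808.
Reduction = 0.01818 − 0.00808 = 0.010.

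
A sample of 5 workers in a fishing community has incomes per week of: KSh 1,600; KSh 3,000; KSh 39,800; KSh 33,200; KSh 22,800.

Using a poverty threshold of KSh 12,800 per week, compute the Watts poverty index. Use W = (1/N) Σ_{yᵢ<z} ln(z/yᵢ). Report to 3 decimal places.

0.706

Below the line: KSh 1,600, KSh 3,000 (q = 2 of N = 5).
ln(z/y) terms: ln(12800/1600) = 2.0794; ln(12800/3000) = 1.4508.
W = 3.530274 / 5 = 0.706.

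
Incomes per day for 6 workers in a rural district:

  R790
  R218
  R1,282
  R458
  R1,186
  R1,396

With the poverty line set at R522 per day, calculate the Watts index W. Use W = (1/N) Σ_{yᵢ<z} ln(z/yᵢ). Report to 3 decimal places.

Below z: R218, R458 (q = 2 of N = 6).
Log gaps: ln(522/218) = 0.8732; ln(522/458) = 0.1308.
W = 1.003971 / 6 = 0.167.

0.167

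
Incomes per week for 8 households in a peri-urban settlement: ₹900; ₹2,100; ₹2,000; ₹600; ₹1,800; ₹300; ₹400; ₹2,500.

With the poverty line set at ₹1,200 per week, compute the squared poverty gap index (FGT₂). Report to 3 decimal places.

Poor units: ₹300, ₹400, ₹600, ₹900 (q = 4 of N = 8).
Gap ratios (z−y)/z: (1200−300)/1200 = 0.7500; (1200−400)/1200 = 0.6667; (1200−600)/1200 = 0.5000; (1200−900)/1200 = 0.2500.
Squared: 0.5625; 0.4444; 0.2500; 0.0625.
Sum = 1.319444; P₂ = 1.319444 / 8 = 0.165.

0.165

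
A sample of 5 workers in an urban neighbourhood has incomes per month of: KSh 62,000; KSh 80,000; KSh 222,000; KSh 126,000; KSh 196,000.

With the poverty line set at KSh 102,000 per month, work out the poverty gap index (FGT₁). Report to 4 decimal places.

0.1216

Incomes under z: KSh 62,000, KSh 80,000 (q = 2 of N = 5).
Gap ratios (z−y)/z: (102000−62000)/102000 = 0.3922; (102000−80000)/102000 = 0.2157.
Σ = 0.607843. Dividing by the full population N = 5 gives P₁ = 0.1216.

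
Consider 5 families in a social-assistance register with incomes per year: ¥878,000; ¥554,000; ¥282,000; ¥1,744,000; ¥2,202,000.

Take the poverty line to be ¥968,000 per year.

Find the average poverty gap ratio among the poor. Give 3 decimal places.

Incomes under z: ¥282,000, ¥554,000, ¥878,000 (q = 3 of N = 5).
Shortfall ratios (z−y)/z: 0.7087, 0.4277, 0.0930; sum = 1.229339.
The income-gap ratio divides by q (the poor only): 1.229339 / 3 = 0.410.

0.410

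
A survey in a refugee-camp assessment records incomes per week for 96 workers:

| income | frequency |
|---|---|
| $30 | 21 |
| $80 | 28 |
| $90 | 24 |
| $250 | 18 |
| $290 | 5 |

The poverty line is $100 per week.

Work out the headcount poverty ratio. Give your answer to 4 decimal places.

73 of the 96 workers have income below $100.
H = 73/96 = 0.7604.

0.7604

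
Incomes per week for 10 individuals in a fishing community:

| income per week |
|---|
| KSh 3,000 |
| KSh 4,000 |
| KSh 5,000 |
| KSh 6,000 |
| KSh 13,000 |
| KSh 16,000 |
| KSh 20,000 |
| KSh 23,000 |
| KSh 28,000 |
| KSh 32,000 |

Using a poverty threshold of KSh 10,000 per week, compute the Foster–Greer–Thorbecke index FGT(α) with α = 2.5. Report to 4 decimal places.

Incomes under z: KSh 3,000, KSh 4,000, KSh 5,000, KSh 6,000 (q = 4 of N = 10).
Normalized shortfalls: (10000−3000)/10000 = 0.7000; (10000−4000)/10000 = 0.6000; (10000−5000)/10000 = 0.5000; (10000−6000)/10000 = 0.4000.
Raised to α = 2.5: 0.40996; 0.27885; 0.17678; 0.10119.
Sum = 0.966788; FGT(2.5) = 0.966788 / 10 = 0.0967.

0.0967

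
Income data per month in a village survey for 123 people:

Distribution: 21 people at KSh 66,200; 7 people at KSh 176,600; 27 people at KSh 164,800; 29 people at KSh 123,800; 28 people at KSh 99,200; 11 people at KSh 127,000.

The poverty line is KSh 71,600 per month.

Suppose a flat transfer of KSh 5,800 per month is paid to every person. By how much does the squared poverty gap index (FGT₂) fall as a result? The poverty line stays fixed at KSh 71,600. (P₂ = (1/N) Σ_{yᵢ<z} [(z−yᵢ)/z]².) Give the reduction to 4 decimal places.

0.0010

Before: below the line — 21×KSh 66,200; squared poverty gap index (FGT₂) = 0.000971.
After the KSh 5,800 transfer: below the line — none; squared poverty gap index (FGT₂) = 0.000000.
Reduction = 0.000971 − 0.000000 = 0.0010.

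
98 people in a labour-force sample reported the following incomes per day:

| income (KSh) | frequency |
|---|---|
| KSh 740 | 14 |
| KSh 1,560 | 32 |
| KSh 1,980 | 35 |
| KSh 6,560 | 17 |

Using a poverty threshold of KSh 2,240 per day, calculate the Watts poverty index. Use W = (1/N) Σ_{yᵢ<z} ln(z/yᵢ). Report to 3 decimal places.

Below the line: 14×KSh 740, 32×KSh 1,560, 35×KSh 1,980 (q = 81 of N = 98).
ln(z/y) terms: ln(2240/740) = 1.1076 (×14); ln(2240/1560) = 0.3618 (×32); ln(2240/1980) = 0.1234 (×35).
W = 31.401681 / 98 = 0.320.

0.320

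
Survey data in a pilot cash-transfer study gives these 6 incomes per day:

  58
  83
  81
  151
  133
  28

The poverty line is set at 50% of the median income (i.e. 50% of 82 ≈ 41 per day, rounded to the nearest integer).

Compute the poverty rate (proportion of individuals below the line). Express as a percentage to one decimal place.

16.7%

1 of the 6 individuals have income below 41.
H = 1/6 = 16.7%.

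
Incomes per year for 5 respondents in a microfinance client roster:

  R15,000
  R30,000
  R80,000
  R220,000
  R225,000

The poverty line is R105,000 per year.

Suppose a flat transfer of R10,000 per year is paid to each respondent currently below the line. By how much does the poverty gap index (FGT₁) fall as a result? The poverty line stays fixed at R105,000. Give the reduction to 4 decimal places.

Before: below the line — R15,000, R30,000, R80,000; poverty gap index (FGT₁) = 0.361905.
After the R10,000 transfer: below the line — R25,000, R40,000, R90,000; poverty gap index (FGT₁) = 0.304762.
Reduction = 0.361905 − 0.304762 = 0.0571.

0.0571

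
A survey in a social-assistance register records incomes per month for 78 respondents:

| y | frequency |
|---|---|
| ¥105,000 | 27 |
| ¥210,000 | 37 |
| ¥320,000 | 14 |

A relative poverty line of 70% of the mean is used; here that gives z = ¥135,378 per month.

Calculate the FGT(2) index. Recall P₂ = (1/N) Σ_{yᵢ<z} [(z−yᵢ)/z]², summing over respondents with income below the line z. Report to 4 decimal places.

Poor units: 27×¥105,000 (q = 27 of N = 78).
Normalized shortfalls: (135378−105000)/135378 = 0.2244 (×27).
Squared: 0.0504 (×27).
Sum = 1.359521; P₂ = 1.359521 / 78 = 0.0174.

0.0174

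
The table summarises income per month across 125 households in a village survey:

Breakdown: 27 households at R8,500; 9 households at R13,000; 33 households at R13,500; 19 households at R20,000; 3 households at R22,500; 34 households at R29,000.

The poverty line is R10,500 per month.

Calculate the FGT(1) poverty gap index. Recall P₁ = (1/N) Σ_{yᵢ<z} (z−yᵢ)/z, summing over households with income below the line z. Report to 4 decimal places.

0.0411

Below z: 27×R8,500 (q = 27 of N = 125).
Gap ratios (z−y)/z: (10500−8500)/10500 = 0.1905 (×27).
Sum of shortfalls = 5.142857; P₁ averages over all N: 5.142857 / 125 = 0.0411.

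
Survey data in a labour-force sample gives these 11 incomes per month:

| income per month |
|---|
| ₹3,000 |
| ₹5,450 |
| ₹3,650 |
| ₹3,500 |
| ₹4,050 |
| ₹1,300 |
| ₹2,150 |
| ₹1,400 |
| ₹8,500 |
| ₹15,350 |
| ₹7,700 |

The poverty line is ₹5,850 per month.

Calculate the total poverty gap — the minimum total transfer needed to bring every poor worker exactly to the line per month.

₹22,300

Poor units: ₹1,300, ₹1,400, ₹2,150, ₹3,000, ₹3,500, ₹3,650, ₹4,050, ₹5,450 (q = 8 of N = 11).
Individual gaps: 5850−1300 = 4550; 5850−1400 = 4450; 5850−2150 = 3700; 5850−3000 = 2850; 5850−3500 = 2350; 5850−3650 = 2200; 5850−4050 = 1800; 5850−5450 = 400.
Aggregate gap = ₹22,300.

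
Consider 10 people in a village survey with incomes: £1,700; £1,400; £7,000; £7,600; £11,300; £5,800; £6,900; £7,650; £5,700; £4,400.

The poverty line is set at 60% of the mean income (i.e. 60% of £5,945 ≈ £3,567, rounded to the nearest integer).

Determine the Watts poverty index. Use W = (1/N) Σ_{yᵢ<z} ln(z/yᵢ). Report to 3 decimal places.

0.168

Below z: £1,400, £1,700 (q = 2 of N = 10).
ln(z/y) terms: ln(3567/1400) = 0.9353; ln(3567/1700) = 0.7411.
W = 1.676349 / 10 = 0.168.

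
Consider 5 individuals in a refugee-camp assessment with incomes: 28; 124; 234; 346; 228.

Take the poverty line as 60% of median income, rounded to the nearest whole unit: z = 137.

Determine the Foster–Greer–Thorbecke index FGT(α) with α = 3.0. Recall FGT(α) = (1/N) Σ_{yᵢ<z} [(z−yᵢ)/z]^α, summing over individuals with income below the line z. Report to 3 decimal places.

0.101

Below the line: 28, 124 (q = 2 of N = 5).
Relative gaps: (137−28)/137 = 0.7956; (137−124)/137 = 0.0949.
Raised to α = 3.0: 0.50364; 0.00085.
Sum = 0.504492; FGT(3.0) = 0.504492 / 5 = 0.101.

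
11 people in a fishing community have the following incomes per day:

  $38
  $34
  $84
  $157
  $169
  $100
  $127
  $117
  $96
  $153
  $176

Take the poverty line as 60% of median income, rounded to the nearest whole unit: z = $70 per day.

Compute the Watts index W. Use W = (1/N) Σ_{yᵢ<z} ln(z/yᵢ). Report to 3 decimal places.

0.121

Below the line: $34, $38 (q = 2 of N = 11).
ln(z/y) terms: ln(70/34) = 0.7221; ln(70/38) = 0.6109.
W = 1.333044 / 11 = 0.121.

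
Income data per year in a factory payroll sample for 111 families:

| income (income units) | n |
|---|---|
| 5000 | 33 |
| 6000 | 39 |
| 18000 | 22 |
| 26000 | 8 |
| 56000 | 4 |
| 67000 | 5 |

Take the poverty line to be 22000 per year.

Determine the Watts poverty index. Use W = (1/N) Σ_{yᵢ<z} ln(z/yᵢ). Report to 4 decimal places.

Poor units: 33×5000, 39×6000, 22×18000 (q = 94 of N = 111).
Log shortfalls: ln(22000/5000) = 1.4816 (×33); ln(22000/6000) = 1.2993 (×39); ln(22000/18000) = 0.2007 (×22).
W = 103.979742 / 111 = 0.9368.

0.9368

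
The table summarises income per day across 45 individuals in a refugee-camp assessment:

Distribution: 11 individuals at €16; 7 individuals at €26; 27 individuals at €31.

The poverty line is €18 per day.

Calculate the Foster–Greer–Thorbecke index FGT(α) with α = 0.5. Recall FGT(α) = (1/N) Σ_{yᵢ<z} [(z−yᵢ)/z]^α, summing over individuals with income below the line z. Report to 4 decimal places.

0.0815

Below the line: 11×€16 (q = 11 of N = 45).
Normalized shortfalls: (18−16)/18 = 0.1111 (×11).
Raised to α = 0.5: 0.33333 (×11).
Sum = 3.666667; FGT(0.5) = 3.666667 / 45 = 0.0815.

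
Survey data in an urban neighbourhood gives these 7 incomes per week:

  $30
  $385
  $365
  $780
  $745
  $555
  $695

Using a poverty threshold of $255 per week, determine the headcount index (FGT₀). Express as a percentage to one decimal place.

14.3%

1 of the 7 people have income below $255.
H = 1/7 = 14.3%.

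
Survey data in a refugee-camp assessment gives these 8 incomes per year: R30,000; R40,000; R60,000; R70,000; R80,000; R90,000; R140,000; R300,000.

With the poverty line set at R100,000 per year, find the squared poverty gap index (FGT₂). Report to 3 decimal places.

0.144

Below the line: R30,000, R40,000, R60,000, R70,000, R80,000, R90,000 (q = 6 of N = 8).
Relative gaps: (100000−30000)/100000 = 0.7000; (100000−40000)/100000 = 0.6000; (100000−60000)/100000 = 0.4000; (100000−70000)/100000 = 0.3000; (100000−80000)/100000 = 0.2000; (100000−90000)/100000 = 0.1000.
Squared: 0.4900; 0.3600; 0.1600; 0.0900; 0.0400; 0.0100.
Sum = 1.150000; P₂ = 1.150000 / 8 = 0.144.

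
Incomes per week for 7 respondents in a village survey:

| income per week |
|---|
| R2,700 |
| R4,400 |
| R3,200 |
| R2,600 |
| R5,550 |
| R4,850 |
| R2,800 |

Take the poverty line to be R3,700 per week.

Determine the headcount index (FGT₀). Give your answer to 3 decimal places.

0.571

4 of the 7 respondents have income below R3,700.
H = 4/7 = 0.571.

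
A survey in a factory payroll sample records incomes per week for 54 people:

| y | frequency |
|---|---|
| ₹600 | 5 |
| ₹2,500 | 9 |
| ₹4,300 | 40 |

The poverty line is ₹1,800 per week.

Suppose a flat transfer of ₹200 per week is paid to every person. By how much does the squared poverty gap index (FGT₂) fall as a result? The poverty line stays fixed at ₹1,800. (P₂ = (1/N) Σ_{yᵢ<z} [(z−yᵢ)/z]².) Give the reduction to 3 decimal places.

0.013

Before: below the line — 5×₹600; squared poverty gap index (FGT₂) = 0.04115.
After the ₹200 transfer: below the line — 5×₹800; squared poverty gap index (FGT₂) = 0.02858.
Reduction = 0.04115 − 0.02858 = 0.013.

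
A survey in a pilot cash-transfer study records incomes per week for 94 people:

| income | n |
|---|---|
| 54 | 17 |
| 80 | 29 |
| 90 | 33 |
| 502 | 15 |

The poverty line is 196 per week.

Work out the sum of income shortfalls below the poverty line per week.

9276

Incomes under z: 17×54, 29×80, 33×90 (q = 79 of N = 94).
Individual gaps: 17×(196−54) = 2414; 29×(196−80) = 3364; 33×(196−90) = 3498.
Aggregate gap = 9276.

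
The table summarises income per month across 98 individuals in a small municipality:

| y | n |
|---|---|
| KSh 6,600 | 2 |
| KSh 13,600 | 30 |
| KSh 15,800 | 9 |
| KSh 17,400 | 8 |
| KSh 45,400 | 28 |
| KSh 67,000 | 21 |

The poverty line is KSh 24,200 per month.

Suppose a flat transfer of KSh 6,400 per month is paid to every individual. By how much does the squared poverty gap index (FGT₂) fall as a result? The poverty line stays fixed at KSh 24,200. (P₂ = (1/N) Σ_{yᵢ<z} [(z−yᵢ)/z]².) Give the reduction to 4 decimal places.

Before: below the line — 2×KSh 6,600, 30×KSh 13,600, 9×KSh 15,800, 8×KSh 17,400; squared poverty gap index (FGT₂) = 0.087037.
After the KSh 6,400 transfer: below the line — 2×KSh 13,000, 30×KSh 20,000, 9×KSh 22,200, 8×KSh 23,800; squared poverty gap index (FGT₂) = 0.014242.
Reduction = 0.087037 − 0.014242 = 0.0728.

0.0728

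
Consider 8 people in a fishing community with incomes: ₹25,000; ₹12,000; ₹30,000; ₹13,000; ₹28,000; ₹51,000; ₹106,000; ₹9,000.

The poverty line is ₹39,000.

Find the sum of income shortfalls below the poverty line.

₹117,000

Poor units: ₹9,000, ₹12,000, ₹13,000, ₹25,000, ₹28,000, ₹30,000 (q = 6 of N = 8).
Individual gaps: 39000−9000 = 30000; 39000−12000 = 27000; 39000−13000 = 26000; 39000−25000 = 14000; 39000−28000 = 11000; 39000−30000 = 9000.
Aggregate gap = ₹117,000.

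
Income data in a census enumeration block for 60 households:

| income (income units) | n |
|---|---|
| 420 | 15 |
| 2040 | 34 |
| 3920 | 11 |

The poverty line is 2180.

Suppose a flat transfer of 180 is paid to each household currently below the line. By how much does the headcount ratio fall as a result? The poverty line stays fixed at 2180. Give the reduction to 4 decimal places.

Before: below the line — 15×420, 34×2040; headcount ratio = 0.816667.
After the 180 transfer: below the line — 15×600; headcount ratio = 0.250000.
Reduction = 0.816667 − 0.250000 = 0.5667.

0.5667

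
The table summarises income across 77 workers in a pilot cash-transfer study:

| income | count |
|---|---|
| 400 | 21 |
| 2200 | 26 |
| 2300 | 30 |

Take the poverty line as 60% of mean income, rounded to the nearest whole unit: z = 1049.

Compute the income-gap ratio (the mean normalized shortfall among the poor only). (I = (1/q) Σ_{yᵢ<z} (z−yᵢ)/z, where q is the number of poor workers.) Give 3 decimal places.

Incomes under z: 21×400 (q = 21 of N = 77).
Shortfall ratios (z−y)/z: 0.6187 (×21); sum = 12.992374.
I averages over the q = 21 poor units only: 12.992374 / 21 = 0.619.

0.619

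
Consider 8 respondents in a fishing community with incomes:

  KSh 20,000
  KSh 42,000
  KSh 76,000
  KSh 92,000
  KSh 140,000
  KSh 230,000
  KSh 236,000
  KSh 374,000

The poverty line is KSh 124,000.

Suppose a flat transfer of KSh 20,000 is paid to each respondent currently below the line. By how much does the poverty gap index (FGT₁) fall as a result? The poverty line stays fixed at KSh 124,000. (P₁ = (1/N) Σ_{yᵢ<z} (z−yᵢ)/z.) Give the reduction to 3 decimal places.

0.081

Before: below the line — KSh 20,000, KSh 42,000, KSh 76,000, KSh 92,000; poverty gap index (FGT₁) = 0.26815.
After the KSh 20,000 transfer: below the line — KSh 40,000, KSh 62,000, KSh 96,000, KSh 112,000; poverty gap index (FGT₁) = 0.18750.
Reduction = 0.26815 − 0.18750 = 0.081.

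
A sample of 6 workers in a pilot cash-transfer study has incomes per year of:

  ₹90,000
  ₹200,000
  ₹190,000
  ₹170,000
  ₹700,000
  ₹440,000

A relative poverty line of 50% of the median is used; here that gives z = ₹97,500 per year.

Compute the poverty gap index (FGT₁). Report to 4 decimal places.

0.0128

Below the line: ₹90,000 (q = 1 of N = 6).
Shortfall ratios: (97500−90000)/97500 = 0.0769.
Sum of shortfalls = 0.076923; P₁ averages over all N: 0.076923 / 6 = 0.0128.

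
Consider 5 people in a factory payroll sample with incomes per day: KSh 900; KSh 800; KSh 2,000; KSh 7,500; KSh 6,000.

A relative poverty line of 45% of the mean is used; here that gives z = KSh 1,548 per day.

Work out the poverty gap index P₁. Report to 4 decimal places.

Below the line: KSh 800, KSh 900 (q = 2 of N = 5).
Relative gaps: (1548−800)/1548 = 0.4832; (1548−900)/1548 = 0.4186.
Σ = 0.901809. Dividing by the full population N = 5 gives P₁ = 0.1804.

0.1804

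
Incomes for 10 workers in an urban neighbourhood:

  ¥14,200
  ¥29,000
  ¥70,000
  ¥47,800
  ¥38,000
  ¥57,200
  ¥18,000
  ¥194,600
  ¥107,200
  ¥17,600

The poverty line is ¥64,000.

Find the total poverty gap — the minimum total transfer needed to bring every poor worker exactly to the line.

¥226,200

Incomes under z: ¥14,200, ¥17,600, ¥18,000, ¥29,000, ¥38,000, ¥47,800, ¥57,200 (q = 7 of N = 10).
Individual gaps: 64000−14200 = 49800; 64000−17600 = 46400; 64000−18000 = 46000; 64000−29000 = 35000; 64000−38000 = 26000; 64000−47800 = 16200; 64000−57200 = 6800.
Aggregate gap = ¥226,200.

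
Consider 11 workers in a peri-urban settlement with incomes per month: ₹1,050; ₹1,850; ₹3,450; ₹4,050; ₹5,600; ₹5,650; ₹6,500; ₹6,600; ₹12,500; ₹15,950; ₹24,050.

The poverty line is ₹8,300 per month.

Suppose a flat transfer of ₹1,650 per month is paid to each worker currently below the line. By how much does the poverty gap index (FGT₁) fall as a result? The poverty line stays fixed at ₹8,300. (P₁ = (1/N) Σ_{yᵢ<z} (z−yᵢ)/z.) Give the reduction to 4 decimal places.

0.1446

Before: below the line — ₹1,050, ₹1,850, ₹3,450, ₹4,050, ₹5,600, ₹5,650, ₹6,500, ₹6,600; poverty gap index (FGT₁) = 0.346659.
After the ₹1,650 transfer: below the line — ₹2,700, ₹3,500, ₹5,100, ₹5,700, ₹7,250, ₹7,300, ₹8,150, ₹8,250; poverty gap index (FGT₁) = 0.202081.
Reduction = 0.346659 − 0.202081 = 0.1446.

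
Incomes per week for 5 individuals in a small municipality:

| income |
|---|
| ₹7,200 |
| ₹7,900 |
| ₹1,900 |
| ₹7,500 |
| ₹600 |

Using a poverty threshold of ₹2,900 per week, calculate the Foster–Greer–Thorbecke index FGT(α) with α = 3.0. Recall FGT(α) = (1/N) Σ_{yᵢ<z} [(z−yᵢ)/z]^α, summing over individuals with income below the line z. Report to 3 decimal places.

0.108

Below the line: ₹600, ₹1,900 (q = 2 of N = 5).
Gap ratios (z−y)/z: (2900−600)/2900 = 0.7931; (2900−1900)/2900 = 0.3448.
Raised to α = 3.0: 0.49887; 0.04100.
Sum = 0.539875; FGT(3.0) = 0.539875 / 5 = 0.108.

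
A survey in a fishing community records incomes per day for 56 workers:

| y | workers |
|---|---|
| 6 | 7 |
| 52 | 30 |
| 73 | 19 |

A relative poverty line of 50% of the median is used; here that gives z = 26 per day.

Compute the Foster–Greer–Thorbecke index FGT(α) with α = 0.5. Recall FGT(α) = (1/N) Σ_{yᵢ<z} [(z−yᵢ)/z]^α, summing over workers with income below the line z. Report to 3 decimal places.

Below z: 7×6 (q = 7 of N = 56).
Normalized shortfalls: (26−6)/26 = 0.7692 (×7).
Raised to α = 0.5: 0.87706 (×7).
Sum = 6.139406; FGT(0.5) = 6.139406 / 56 = 0.110.

0.110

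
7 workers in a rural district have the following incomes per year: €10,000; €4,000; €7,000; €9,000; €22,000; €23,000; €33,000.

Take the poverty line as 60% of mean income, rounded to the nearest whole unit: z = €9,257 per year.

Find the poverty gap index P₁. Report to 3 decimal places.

Incomes under z: €4,000, €7,000, €9,000 (q = 3 of N = 7).
Relative gaps: (9257−4000)/9257 = 0.5679; (9257−7000)/9257 = 0.2438; (9257−9000)/9257 = 0.0278.
Σ = 0.839473. Dividing by the full population N = 7 gives P₁ = 0.120.

0.120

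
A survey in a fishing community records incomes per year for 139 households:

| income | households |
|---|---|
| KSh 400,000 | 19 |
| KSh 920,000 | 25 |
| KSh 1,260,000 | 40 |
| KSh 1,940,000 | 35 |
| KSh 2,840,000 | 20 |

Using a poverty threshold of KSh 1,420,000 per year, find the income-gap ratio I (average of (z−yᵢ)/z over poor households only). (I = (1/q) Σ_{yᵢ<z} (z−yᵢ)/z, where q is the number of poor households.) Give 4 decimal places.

0.3209

Below z: 19×KSh 400,000, 25×KSh 920,000, 40×KSh 1,260,000 (q = 84 of N = 139).
Relative gaps: 0.7183 (×19), 0.3521 (×25), 0.1127 (×40); sum = 26.957746.
The income-gap ratio divides by q (the poor only): 26.957746 / 84 = 0.3209.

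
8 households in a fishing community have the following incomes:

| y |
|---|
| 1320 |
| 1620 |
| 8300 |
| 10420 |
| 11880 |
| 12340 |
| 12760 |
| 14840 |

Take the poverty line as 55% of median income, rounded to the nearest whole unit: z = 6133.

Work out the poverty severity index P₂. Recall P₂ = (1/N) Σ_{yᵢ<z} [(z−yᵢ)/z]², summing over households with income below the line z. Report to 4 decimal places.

Below z: 1320, 1620 (q = 2 of N = 8).
Normalized shortfalls: (6133−1320)/6133 = 0.7848; (6133−1620)/6133 = 0.7359.
Squared: 0.6159; 0.5415.
Sum = 1.157348; P₂ = 1.157348 / 8 = 0.1447.

0.1447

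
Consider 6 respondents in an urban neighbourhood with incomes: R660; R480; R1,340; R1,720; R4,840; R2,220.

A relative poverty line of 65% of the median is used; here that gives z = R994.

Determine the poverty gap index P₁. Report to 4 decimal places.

0.1422

Below the line: R480, R660 (q = 2 of N = 6).
Relative gaps: (994−480)/994 = 0.5171; (994−660)/994 = 0.3360.
Sum of shortfalls = 0.853119; P₁ averages over all N: 0.853119 / 6 = 0.1422.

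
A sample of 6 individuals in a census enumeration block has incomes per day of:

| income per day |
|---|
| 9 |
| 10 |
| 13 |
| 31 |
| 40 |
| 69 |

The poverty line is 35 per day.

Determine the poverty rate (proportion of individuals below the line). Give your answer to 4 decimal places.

4 of the 6 individuals have income below 35.
H = 4/6 = 0.6667.

0.6667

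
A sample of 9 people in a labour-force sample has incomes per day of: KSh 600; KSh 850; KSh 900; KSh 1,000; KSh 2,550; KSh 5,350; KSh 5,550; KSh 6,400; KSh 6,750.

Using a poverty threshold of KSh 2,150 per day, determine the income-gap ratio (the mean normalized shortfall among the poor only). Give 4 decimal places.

Below the line: KSh 600, KSh 850, KSh 900, KSh 1,000 (q = 4 of N = 9).
Relative gaps: 0.7209, 0.6047, 0.5814, 0.5349; sum = 2.441860.
The income-gap ratio divides by q (the poor only): 2.441860 / 4 = 0.6105.

0.6105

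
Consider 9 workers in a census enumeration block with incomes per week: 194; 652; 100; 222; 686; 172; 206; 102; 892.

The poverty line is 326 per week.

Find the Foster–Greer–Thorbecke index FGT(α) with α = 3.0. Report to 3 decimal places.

Below z: 100, 102, 172, 194, 206, 222 (q = 6 of N = 9).
Relative gaps: (326−100)/326 = 0.6933; (326−102)/326 = 0.6871; (326−172)/326 = 0.4724; (326−194)/326 = 0.4049; (326−206)/326 = 0.3681; (326−222)/326 = 0.3190.
Raised to α = 3.0: 0.33318; 0.32441; 0.10542; 0.06638; 0.04988; 0.03247.
Sum = 0.911728; FGT(3.0) = 0.911728 / 9 = 0.101.

0.101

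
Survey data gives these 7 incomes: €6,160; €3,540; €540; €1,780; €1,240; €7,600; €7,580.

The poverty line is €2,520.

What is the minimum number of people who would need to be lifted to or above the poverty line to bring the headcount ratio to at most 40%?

3 of the 7 people are poor, so H = 3/7 = 0.429.
A headcount ratio of at most 40% allows at most ⌊0.40 × 7⌋ = 2 poor people.
So at least 3 − 2 = 1 must be lifted.

1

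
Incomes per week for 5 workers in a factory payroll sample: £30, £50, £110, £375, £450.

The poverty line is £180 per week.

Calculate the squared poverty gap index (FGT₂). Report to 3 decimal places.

Below the line: £30, £50, £110 (q = 3 of N = 5).
Shortfall ratios: (180−30)/180 = 0.8333; (180−50)/180 = 0.7222; (180−110)/180 = 0.3889.
Squared: 0.6944; 0.5216; 0.1512.
Sum = 1.367284; P₂ = 1.367284 / 5 = 0.273.

0.273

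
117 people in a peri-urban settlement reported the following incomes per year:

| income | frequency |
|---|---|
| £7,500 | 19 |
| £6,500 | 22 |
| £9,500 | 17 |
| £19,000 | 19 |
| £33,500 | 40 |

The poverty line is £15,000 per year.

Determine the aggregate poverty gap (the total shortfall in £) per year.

Incomes under z: 22×£6,500, 19×£7,500, 17×£9,500 (q = 58 of N = 117).
Individual gaps: 22×(15000−6500) = 187000; 19×(15000−7500) = 142500; 17×(15000−9500) = 93500.
Aggregate gap = £423,000.

£423,000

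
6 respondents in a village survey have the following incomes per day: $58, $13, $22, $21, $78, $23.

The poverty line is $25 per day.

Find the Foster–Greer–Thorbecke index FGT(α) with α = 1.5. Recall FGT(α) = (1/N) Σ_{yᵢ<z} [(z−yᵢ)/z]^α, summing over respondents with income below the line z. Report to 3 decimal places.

Poor units: $13, $21, $22, $23 (q = 4 of N = 6).
Normalized shortfalls: (25−13)/25 = 0.4800; (25−21)/25 = 0.1600; (25−22)/25 = 0.1200; (25−23)/25 = 0.0800.
Raised to α = 1.5: 0.33255; 0.06400; 0.04157; 0.02263.
Sum = 0.460750; FGT(1.5) = 0.460750 / 6 = 0.077.

0.077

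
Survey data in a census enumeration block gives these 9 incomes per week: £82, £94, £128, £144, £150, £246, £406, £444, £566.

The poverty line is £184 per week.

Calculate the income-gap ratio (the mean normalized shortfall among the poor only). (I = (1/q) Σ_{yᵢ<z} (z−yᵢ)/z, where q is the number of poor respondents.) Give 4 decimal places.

0.3500

Below z: £82, £94, £128, £144, £150 (q = 5 of N = 9).
Relative gaps: 0.5543, 0.4891, 0.3043, 0.2174, 0.1848; sum = 1.750000.
I averages over the q = 5 poor units only: 1.750000 / 5 = 0.3500.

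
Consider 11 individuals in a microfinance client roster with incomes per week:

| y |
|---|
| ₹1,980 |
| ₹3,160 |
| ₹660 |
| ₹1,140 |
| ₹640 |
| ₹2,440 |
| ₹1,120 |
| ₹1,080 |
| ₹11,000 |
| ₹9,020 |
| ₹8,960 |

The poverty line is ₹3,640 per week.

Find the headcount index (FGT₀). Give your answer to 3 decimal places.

8 of the 11 individuals have income below ₹3,640.
H = 8/11 = 0.727.

0.727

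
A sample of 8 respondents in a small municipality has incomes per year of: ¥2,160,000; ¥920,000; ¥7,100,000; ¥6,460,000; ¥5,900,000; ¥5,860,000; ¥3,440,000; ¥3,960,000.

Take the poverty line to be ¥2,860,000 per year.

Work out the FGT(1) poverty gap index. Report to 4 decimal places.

0.1154

Poor units: ¥920,000, ¥2,160,000 (q = 2 of N = 8).
Gap ratios (z−y)/z: (2860000−920000)/2860000 = 0.6783; (2860000−2160000)/2860000 = 0.2448.
Σ = 0.923077. Dividing by the full population N = 8 gives P₁ = 0.1154.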